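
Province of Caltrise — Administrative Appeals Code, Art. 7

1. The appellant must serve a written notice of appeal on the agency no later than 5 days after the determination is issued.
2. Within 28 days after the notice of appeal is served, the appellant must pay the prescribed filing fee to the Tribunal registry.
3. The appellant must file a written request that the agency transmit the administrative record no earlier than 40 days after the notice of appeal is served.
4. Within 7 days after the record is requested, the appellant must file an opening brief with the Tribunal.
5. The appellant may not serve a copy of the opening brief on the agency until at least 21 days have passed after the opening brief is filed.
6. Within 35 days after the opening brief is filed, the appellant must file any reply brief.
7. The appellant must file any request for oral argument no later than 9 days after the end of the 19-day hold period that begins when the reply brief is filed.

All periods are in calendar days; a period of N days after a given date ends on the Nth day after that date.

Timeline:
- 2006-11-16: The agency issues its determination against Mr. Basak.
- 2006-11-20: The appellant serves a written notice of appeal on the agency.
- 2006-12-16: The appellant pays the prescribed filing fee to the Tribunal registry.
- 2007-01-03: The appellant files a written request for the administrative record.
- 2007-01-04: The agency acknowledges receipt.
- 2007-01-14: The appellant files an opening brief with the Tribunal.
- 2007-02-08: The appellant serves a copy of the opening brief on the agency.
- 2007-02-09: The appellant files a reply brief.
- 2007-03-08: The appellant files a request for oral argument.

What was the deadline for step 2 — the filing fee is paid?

Step 2 runs from 2006-11-20, when the notice of appeal is served. 28 days after 2006-11-20 is 2006-12-18.

2006-12-18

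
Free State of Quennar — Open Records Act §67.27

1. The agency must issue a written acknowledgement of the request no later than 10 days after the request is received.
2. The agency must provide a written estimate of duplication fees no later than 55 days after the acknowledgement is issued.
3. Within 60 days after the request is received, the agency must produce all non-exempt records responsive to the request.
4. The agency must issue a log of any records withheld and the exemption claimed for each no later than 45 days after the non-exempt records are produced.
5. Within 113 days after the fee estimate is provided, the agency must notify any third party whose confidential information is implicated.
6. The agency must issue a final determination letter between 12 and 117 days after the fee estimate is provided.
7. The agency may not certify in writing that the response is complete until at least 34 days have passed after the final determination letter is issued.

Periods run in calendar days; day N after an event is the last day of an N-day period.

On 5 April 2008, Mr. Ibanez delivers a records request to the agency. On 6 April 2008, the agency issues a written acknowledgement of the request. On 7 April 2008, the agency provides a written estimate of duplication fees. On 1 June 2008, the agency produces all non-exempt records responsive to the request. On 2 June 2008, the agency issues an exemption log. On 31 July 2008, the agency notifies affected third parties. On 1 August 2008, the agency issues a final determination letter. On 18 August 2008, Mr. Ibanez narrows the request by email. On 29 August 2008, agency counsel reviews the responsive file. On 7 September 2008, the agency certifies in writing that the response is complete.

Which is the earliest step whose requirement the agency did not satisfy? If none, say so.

Step 1: 10 days after 5 April 2008 (when the request is received) is 15 April 2008; done 6 April 2008 — timely.
Step 2: 55 days after 6 April 2008 (when the acknowledgement is issued) is 31 May 2008; done 7 April 2008 — timely.
Step 3: 60 days after 5 April 2008 (when the request is received) is 4 June 2008; completed 1 June 2008, before the deadline.
Step 4: 45 days after 1 June 2008 (when the non-exempt records are produced) is 16 July 2008; completed 2 June 2008, before the deadline.
Step 5: 113 days after 7 April 2008 (when the fee estimate is provided) is 29 July 2008; done 31 July 2008 — 2 days late.

Step 5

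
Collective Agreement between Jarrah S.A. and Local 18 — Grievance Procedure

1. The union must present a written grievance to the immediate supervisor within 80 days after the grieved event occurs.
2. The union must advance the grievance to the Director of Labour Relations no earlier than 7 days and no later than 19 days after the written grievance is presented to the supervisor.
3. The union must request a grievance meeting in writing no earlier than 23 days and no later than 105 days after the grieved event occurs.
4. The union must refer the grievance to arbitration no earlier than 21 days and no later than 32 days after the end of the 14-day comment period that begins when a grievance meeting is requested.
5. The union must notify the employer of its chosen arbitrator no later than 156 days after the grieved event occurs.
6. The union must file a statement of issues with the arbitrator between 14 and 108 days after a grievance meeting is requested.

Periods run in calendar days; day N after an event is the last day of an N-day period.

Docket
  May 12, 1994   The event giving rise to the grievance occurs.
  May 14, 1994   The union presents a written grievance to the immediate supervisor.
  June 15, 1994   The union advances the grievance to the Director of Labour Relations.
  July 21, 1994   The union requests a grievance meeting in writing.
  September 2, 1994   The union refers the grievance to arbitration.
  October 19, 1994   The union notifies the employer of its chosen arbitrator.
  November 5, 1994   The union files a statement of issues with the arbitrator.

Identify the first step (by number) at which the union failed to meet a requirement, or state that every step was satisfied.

Step 1: 80 days after May 12, 1994 (when the grieved event occurs) is July 31, 1994; May 14, 1994 is within that limit.
Step 2: the window is 7–19 days after May 14, 1994 (when the written grievance is presented to the supervisor), so May 21, 1994 through June 2, 1994; June 15, 1994 is 13 days past the end of the window.
That is the first point of non-compliance.

Step 2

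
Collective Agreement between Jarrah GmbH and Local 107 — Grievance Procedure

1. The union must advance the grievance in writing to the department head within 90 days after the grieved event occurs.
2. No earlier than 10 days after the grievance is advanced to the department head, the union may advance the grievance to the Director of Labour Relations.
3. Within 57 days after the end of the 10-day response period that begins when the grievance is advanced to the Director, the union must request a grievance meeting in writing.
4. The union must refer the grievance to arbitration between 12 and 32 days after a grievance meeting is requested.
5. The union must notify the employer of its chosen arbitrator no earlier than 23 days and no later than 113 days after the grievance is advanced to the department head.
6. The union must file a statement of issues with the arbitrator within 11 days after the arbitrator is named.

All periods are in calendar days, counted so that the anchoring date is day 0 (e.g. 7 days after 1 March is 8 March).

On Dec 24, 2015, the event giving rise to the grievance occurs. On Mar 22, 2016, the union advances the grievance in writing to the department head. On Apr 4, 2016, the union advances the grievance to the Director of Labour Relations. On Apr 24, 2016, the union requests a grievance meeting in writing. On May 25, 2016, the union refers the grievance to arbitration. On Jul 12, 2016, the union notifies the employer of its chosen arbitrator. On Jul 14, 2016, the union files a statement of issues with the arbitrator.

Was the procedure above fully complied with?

Yes

(1) due by Dec 24, 2015 + 90 days = Mar 23, 2016; completed Mar 22, 2016, before the deadline.
(2) permitted from Mar 22, 2016 + 10 days = Apr 1, 2016 onward; done Apr 4, 2016, after the minimum wait.
(3) due by Apr 14, 2016 + 57 days = Jun 10, 2016; completed Apr 24, 2016, before the deadline.
(4) the permitted window runs from Apr 24, 2016 + 12 = May 6, 2016 to Apr 24, 2016 + 32 = May 26, 2016; done May 25, 2016 — within the window.
(5) the permitted window runs from Mar 22, 2016 + 23 = Apr 14, 2016 to Mar 22, 2016 + 113 = Jul 13, 2016; Jul 12, 2016 falls inside that range.
(6) due by Jul 12, 2016 + 11 days = Jul 23, 2016; done Jul 14, 2016 — timely.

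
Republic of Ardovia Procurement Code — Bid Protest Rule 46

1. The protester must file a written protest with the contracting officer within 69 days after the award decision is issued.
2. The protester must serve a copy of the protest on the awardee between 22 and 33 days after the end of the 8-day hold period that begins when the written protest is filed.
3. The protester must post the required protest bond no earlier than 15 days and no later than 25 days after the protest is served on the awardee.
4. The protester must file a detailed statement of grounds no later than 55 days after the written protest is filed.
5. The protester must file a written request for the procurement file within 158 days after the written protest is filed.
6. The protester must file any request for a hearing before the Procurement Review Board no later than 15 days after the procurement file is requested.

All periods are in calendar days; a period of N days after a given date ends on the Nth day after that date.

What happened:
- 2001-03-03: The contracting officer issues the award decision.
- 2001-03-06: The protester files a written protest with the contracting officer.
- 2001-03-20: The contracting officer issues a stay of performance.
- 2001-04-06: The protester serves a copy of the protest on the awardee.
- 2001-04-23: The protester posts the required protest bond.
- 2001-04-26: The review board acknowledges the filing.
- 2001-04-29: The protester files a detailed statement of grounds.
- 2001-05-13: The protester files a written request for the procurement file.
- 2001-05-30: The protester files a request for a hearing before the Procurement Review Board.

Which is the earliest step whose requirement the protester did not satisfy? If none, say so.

Step 6

Step 1 — counting 69 days from 2001-03-03 (when the award decision is issued) gives a deadline of 2001-05-11; done 2001-03-06 — timely.
Step 2 — 22 and 33 days from 2001-03-14 (end of the 8-day hold period, which began when the written protest is filed on 2001-03-06) are 2001-04-05 and 2001-04-16 respectively; done 2001-04-06, which is between those dates.
Step 3 — 15 and 25 days from 2001-04-06 (when the protest is served on the awardee) are 2001-04-21 and 2001-05-01 respectively; 2001-04-23 falls inside that range.
Step 4 — counting 55 days from 2001-03-06 (when the written protest is filed) gives a deadline of 2001-04-30; completed 2001-04-29, before the deadline.
Step 5 — counting 158 days from 2001-03-06 (when the written protest is filed) gives a deadline of 2001-08-11; done 2001-05-13 — timely.
Step 6 — counting 15 days from 2001-05-13 (when the procurement file is requested) gives a deadline of 2001-05-28; 2001-05-30 misses that deadline by 2 days.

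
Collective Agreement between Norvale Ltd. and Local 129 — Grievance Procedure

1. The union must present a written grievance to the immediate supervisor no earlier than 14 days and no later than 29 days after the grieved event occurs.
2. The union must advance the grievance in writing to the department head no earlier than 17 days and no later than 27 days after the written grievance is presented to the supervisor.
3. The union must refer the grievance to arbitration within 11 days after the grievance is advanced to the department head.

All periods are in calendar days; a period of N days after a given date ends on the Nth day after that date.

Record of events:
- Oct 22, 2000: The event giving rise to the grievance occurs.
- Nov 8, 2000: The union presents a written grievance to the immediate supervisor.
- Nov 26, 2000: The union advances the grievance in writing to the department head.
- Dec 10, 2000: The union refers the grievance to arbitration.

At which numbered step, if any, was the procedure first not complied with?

Step 3

Step 1 — 14 and 29 days from Oct 22, 2000 (when the grieved event occurs) are Nov 5, 2000 and Nov 20, 2000 respectively; done Nov 8, 2000 — within the window.
Step 2 — 17 and 27 days from Nov 8, 2000 (when the written grievance is presented to the supervisor) are Nov 25, 2000 and Dec 5, 2000 respectively; done Nov 26, 2000, which is between those dates.
Step 3 — counting 11 days from Nov 26, 2000 (when the grievance is advanced to the department head) gives a deadline of Dec 7, 2000; Dec 10, 2000 misses that deadline by 3 days.
The analysis stops there.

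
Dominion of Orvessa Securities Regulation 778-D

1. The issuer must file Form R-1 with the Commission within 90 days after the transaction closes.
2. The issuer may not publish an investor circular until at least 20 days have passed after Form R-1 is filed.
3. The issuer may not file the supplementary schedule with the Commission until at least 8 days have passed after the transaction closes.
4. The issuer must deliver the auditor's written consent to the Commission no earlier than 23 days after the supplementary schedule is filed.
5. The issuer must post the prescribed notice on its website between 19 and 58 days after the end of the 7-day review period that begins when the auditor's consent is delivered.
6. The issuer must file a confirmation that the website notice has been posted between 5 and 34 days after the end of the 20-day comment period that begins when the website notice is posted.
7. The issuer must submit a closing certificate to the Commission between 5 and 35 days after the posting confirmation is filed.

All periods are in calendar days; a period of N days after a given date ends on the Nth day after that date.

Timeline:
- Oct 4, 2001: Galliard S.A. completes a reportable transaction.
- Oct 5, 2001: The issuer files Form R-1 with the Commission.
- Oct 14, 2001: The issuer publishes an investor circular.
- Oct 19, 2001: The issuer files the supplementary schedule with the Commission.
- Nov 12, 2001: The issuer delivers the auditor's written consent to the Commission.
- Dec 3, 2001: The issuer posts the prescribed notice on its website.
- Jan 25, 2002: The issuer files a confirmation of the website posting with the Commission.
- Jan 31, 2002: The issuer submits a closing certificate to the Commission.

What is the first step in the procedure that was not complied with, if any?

Step 1 — counting 90 days from Oct 4, 2001 (when the transaction closes) gives a deadline of Jan 2, 2002; Oct 5, 2001 is within that limit.
Step 2 — must wait 20 days from Oct 5, 2001 (when Form R-1 is filed), so not before Oct 25, 2001; Oct 14, 2001 is 11 days before the earliest permitted date.
Later steps need not be reached.

Step 2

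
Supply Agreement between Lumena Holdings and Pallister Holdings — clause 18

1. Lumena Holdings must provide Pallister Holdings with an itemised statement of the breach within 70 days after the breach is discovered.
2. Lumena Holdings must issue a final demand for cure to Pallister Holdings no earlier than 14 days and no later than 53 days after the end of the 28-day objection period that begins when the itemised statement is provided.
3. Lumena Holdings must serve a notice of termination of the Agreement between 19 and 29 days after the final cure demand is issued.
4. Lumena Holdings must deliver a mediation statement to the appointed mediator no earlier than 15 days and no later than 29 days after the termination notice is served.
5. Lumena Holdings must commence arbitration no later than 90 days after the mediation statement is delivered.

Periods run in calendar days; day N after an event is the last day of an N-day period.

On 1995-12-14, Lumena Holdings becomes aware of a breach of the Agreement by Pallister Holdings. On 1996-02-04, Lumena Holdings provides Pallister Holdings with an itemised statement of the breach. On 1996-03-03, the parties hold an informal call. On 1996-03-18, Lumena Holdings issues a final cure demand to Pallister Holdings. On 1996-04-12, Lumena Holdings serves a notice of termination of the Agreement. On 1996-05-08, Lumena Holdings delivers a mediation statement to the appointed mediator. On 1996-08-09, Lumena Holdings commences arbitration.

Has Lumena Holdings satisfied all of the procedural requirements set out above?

No

Step 1 — counting 70 days from 1995-12-14 (when the breach is discovered) gives a deadline of 1996-02-22; completed 1996-02-04, before the deadline.
Step 2 — 14 and 53 days from 1996-03-03 (end of the 28-day objection period, which began when the itemised statement is provided on 1996-02-04) are 1996-03-17 and 1996-04-25 respectively; 1996-03-18 falls inside that range.
Step 3 — 19 and 29 days from 1996-03-18 (when the final cure demand is issued) are 1996-04-06 and 1996-04-16 respectively; 1996-04-12 falls inside that range.
Step 4 — 15 and 29 days from 1996-04-12 (when the termination notice is served) are 1996-04-27 and 1996-05-11 respectively; 1996-05-08 falls inside that range.
Step 5 — counting 90 days from 1996-05-08 (when the mediation statement is delivered) gives a deadline of 1996-08-06; done 1996-08-09 — 3 days late.
The analysis stops there.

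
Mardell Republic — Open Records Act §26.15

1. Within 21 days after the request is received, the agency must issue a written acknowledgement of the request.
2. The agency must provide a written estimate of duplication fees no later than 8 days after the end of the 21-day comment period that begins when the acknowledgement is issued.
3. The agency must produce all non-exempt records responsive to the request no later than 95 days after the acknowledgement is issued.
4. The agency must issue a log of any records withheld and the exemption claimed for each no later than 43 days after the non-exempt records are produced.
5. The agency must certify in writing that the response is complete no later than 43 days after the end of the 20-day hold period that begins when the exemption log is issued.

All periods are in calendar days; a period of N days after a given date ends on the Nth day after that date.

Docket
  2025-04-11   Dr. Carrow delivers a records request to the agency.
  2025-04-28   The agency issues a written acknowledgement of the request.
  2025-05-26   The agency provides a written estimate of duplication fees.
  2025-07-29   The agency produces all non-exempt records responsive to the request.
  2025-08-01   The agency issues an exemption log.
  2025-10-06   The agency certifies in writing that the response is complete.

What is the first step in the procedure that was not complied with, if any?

Step 5

(1) due by 2025-04-11 + 21 days = 2025-05-02; 2025-04-28 is within that limit.
(2) due by 2025-05-19 + 8 days = 2025-05-27; 2025-05-26 is within that limit.
(3) due by 2025-04-28 + 95 days = 2025-08-01; completed 2025-07-29, before the deadline.
(4) due by 2025-07-29 + 43 days = 2025-09-10; 2025-08-01 is within that limit.
(5) due by 2025-08-21 + 43 days = 2025-10-03; 2025-10-06 misses that deadline by 3 days.
The analysis stops there.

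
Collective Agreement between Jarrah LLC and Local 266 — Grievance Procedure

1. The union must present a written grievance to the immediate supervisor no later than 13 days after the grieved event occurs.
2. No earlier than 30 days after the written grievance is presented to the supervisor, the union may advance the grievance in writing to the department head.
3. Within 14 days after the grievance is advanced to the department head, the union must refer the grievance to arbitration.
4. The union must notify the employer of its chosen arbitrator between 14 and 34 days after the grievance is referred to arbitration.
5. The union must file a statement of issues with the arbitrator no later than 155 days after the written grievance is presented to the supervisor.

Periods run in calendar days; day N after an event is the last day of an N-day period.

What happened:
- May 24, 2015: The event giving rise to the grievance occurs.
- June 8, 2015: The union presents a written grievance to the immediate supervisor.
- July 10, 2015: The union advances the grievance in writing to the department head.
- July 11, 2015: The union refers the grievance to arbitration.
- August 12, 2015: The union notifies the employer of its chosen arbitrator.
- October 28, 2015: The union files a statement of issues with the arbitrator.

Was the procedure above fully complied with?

(1) due by May 24, 2015 + 13 days = June 6, 2015; June 8, 2015 misses that deadline by 2 days.

No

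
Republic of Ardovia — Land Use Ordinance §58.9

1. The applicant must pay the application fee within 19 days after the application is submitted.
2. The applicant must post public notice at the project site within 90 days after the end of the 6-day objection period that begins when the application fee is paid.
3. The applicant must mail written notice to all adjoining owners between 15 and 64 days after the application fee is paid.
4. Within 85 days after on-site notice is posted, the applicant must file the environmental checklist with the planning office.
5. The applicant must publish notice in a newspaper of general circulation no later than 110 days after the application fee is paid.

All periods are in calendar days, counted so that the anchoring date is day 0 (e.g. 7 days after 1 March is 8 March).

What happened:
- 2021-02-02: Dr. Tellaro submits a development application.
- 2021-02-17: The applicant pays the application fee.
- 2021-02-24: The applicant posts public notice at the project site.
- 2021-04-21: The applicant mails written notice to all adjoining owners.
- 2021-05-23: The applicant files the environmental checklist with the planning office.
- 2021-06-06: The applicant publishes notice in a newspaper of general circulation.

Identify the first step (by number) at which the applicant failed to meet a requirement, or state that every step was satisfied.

Step 1: 19 days after 2021-02-02 (when the application is submitted) is 2021-02-21; done 2021-02-17 — timely.
Step 2: 90 days after 2021-02-23 (end of the 6-day objection period, which began when the application fee is paid on 2021-02-17) is 2021-05-24; completed 2021-02-24, before the deadline.
Step 3: the window is 15–64 days after 2021-02-17 (when the application fee is paid), so 2021-03-04 through 2021-04-22; done 2021-04-21, which is between those dates.
Step 4: 85 days after 2021-02-24 (when on-site notice is posted) is 2021-05-20; done 2021-05-23 — 3 days late.
No need to go further; step 4 was not satisfied.

Step 4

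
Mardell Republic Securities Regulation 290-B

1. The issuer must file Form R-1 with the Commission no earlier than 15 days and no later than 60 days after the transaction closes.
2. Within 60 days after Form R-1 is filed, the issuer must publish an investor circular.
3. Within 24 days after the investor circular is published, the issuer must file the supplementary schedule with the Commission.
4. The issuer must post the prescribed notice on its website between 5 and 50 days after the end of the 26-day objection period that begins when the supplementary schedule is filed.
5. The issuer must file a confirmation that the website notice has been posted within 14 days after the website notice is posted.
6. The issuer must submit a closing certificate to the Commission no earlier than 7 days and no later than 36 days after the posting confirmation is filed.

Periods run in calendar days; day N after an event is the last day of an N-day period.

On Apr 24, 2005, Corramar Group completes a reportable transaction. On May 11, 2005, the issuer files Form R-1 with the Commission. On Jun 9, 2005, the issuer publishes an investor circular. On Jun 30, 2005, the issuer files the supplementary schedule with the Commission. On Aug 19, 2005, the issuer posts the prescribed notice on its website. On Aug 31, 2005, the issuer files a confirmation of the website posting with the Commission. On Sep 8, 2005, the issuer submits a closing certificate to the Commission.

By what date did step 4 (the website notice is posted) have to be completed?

Sep 14, 2005

The supplementary schedule is filed on Jun 30, 2005; the 26-day objection period therefore ends Jul 26, 2005, and step 4 runs from that date. The window is 5–50 days after Jul 26, 2005; it closes on Sep 14, 2005.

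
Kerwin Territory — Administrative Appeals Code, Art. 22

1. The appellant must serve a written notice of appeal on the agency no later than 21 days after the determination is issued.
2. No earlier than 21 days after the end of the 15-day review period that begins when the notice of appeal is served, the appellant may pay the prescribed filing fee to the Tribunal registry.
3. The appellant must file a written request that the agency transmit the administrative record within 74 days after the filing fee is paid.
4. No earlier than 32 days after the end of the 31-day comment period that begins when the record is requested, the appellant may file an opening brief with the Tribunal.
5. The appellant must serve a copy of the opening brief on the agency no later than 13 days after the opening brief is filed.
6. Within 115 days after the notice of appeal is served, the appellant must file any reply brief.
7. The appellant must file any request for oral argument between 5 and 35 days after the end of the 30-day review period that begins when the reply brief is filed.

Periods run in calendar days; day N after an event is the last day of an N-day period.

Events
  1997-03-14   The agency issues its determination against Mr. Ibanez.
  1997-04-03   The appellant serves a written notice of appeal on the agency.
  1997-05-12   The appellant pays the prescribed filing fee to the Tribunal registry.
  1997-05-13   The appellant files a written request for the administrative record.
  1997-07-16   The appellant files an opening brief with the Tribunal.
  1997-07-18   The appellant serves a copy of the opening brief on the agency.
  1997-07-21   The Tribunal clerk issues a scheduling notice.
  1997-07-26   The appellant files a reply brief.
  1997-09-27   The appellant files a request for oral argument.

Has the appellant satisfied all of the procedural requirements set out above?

Yes

Step 1: 21 days after 1997-03-14 (when the determination is issued) is 1997-04-04; done 1997-04-03 — timely.
Step 2: the earliest permitted date is 21 days after 1997-04-18 (end of the 15-day review period, which began when the notice of appeal is served on 1997-04-03), i.e. 1997-05-09; 1997-05-12 is on or after that date.
Step 3: 74 days after 1997-05-12 (when the filing fee is paid) is 1997-07-25; done 1997-05-13 — timely.
Step 4: the earliest permitted date is 32 days after 1997-06-13 (end of the 31-day comment period, which began when the record is requested on 1997-05-13), i.e. 1997-07-15; done 1997-07-16, after the minimum wait.
Step 5: 13 days after 1997-07-16 (when the opening brief is filed) is 1997-07-29; 1997-07-18 is within that limit.
Step 6: 115 days after 1997-04-03 (when the notice of appeal is served) is 1997-07-27; done 1997-07-26 — timely.
Step 7: the window is 5–35 days after 1997-08-25 (end of the 30-day review period, which began when the reply brief is filed on 1997-07-26), so 1997-08-30 through 1997-09-29; done 1997-09-27 — within the window.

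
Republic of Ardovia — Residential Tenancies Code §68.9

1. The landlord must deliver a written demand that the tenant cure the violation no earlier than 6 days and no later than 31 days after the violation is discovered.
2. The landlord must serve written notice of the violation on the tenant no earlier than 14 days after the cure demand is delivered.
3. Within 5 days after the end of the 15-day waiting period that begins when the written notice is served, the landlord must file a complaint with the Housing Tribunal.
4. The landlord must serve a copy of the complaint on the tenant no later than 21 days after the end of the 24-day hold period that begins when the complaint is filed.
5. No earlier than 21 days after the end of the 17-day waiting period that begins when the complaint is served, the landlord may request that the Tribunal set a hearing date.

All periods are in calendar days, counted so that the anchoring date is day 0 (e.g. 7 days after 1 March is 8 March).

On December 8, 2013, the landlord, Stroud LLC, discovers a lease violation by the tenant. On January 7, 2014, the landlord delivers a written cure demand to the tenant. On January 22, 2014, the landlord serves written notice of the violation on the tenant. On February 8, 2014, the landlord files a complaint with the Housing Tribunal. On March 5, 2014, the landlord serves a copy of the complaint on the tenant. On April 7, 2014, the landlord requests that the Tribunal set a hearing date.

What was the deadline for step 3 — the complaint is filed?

February 11, 2014

The written notice is served on January 22, 2014; the 15-day waiting period therefore ends February 6, 2014, and step 3 runs from that date. 5 days after February 6, 2014 is February 11, 2014.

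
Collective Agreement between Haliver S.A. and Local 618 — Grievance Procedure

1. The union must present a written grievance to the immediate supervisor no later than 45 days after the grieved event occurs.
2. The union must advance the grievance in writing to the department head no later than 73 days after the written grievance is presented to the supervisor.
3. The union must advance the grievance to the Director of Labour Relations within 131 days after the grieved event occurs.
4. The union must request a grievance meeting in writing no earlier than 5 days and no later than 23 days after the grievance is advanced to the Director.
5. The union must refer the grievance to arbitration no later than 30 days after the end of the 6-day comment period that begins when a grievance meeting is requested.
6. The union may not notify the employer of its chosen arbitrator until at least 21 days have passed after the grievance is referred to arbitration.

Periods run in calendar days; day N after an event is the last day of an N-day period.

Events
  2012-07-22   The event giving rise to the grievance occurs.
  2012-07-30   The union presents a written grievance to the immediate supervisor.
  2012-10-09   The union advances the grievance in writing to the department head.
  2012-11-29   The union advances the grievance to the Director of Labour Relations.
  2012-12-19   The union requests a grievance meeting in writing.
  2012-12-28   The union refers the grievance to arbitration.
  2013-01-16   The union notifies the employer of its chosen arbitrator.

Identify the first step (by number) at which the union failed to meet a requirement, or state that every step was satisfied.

Step 1: 45 days after 2012-07-22 (when the grieved event occurs) is 2012-09-05; 2012-07-30 is within that limit.
Step 2: 73 days after 2012-07-30 (when the written grievance is presented to the supervisor) is 2012-10-11; done 2012-10-09 — timely.
Step 3: 131 days after 2012-07-22 (when the grieved event occurs) is 2012-11-30; completed 2012-11-29, before the deadline.
Step 4: the window is 5–23 days after 2012-11-29 (when the grievance is advanced to the Director), so 2012-12-04 through 2012-12-22; done 2012-12-19 — within the window.
Step 5: 30 days after 2012-12-25 (end of the 6-day comment period, which began when a grievance meeting is requested on 2012-12-19) is 2013-01-24; 2012-12-28 is within that limit.
Step 6: the earliest permitted date is 21 days after 2012-12-28 (when the grievance is referred to arbitration), i.e. 2013-01-18; acted on 2013-01-16, 2 days prematurely.
The analysis stops there.

Step 6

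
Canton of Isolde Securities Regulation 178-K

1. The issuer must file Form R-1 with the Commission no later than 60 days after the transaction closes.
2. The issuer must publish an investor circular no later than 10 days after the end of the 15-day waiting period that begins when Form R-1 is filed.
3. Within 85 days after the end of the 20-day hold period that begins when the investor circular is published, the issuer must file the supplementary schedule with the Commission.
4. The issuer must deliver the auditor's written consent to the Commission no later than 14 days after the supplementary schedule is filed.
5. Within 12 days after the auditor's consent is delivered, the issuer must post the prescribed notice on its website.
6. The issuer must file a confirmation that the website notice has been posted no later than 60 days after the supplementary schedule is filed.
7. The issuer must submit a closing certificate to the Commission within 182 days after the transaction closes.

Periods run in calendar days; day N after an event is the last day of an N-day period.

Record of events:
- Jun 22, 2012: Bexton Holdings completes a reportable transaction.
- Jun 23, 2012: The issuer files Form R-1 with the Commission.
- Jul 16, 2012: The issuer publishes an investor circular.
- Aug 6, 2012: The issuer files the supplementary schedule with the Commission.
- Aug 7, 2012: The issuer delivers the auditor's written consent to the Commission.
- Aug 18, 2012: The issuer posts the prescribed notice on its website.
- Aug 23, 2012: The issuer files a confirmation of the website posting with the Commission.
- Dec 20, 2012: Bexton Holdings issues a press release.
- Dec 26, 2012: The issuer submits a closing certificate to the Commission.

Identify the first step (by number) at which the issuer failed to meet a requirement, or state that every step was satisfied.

Step 1 — counting 60 days from Jun 22, 2012 (when the transaction closes) gives a deadline of Aug 21, 2012; done Jun 23, 2012 — timely.
Step 2 — counting 10 days from Jul 8, 2012 (end of the 15-day waiting period, which began when Form R-1 is filed on Jun 23, 2012) gives a deadline of Jul 18, 2012; Jul 16, 2012 is within that limit.
Step 3 — counting 85 days from Aug 5, 2012 (end of the 20-day hold period, which began when the investor circular is published on Jul 16, 2012) gives a deadline of Oct 29, 2012; done Aug 6, 2012 — timely.
Step 4 — counting 14 days from Aug 6, 2012 (when the supplementary schedule is filed) gives a deadline of Aug 20, 2012; done Aug 7, 2012 — timely.
Step 5 — counting 12 days from Aug 7, 2012 (when the auditor's consent is delivered) gives a deadline of Aug 19, 2012; Aug 18, 2012 is within that limit.
Step 6 — counting 60 days from Aug 6, 2012 (when the supplementary schedule is filed) gives a deadline of Oct 5, 2012; completed Aug 23, 2012, before the deadline.
Step 7 — counting 182 days from Jun 22, 2012 (when the transaction closes) gives a deadline of Dec 21, 2012; not done until Dec 26, 2012, 5 days after the deadline.
The procedure was therefore not followed at step 7.

Step 7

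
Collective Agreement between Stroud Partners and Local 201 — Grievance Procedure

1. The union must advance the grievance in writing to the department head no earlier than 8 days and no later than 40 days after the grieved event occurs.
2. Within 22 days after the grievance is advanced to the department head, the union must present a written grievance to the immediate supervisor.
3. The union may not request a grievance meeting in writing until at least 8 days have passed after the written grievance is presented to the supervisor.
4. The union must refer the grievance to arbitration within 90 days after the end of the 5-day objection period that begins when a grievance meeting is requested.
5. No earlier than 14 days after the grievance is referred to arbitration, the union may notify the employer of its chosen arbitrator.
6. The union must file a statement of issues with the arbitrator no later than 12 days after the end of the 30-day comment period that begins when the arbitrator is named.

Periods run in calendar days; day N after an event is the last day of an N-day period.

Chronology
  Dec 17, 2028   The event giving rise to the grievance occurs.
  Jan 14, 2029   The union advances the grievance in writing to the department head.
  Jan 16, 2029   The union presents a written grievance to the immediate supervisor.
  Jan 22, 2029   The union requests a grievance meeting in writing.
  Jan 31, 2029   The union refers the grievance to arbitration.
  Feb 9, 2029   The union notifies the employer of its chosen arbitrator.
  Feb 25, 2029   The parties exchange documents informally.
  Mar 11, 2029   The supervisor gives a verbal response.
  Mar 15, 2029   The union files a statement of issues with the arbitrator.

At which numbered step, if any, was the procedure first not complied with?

(1) the permitted window runs from Dec 17, 2028 + 8 = Dec 25, 2028 to Dec 17, 2028 + 40 = Jan 26, 2029; done Jan 14, 2029 — within the window.
(2) due by Jan 14, 2029 + 22 days = Feb 5, 2029; done Jan 16, 2029 — timely.
(3) permitted from Jan 16, 2029 + 8 days = Jan 24, 2029 onward; acted on Jan 22, 2029, 2 days prematurely.
That is the first point of non-compliance.

Step 3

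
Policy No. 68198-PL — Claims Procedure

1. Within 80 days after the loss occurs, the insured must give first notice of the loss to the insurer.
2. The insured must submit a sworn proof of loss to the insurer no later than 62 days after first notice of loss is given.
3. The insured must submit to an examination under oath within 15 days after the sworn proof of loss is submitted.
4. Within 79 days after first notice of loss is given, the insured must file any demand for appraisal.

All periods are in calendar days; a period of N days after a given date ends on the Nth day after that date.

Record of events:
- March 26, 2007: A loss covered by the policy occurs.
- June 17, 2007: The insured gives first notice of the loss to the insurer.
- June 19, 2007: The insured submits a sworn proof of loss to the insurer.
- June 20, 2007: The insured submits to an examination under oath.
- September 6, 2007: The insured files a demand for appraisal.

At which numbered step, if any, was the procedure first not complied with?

Step 1 — counting 80 days from March 26, 2007 (when the loss occurs) gives a deadline of June 14, 2007; done June 17, 2007 — 3 days late.
The analysis stops there.

Step 1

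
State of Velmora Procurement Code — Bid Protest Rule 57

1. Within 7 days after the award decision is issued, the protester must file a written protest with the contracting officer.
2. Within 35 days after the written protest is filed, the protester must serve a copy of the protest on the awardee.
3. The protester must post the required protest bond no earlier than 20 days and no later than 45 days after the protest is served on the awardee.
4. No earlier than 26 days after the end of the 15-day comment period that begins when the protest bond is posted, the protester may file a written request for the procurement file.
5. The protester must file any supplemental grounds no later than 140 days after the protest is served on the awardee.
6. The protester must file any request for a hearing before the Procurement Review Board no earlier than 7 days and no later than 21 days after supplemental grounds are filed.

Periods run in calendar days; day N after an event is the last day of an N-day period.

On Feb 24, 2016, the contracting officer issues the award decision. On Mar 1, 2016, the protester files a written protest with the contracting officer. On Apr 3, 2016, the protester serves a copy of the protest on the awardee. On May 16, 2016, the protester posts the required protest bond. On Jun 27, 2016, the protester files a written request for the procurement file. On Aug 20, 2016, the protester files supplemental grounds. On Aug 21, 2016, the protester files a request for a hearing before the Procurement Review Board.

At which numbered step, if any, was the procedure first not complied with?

Step 6

Step 1: 7 days after Feb 24, 2016 (when the award decision is issued) is Mar 2, 2016; completed Mar 1, 2016, before the deadline.
Step 2: 35 days after Mar 1, 2016 (when the written protest is filed) is Apr 5, 2016; done Apr 3, 2016 — timely.
Step 3: the window is 20–45 days after Apr 3, 2016 (when the protest is served on the awardee), so Apr 23, 2016 through May 18, 2016; done May 16, 2016, which is between those dates.
Step 4: the earliest permitted date is 26 days after May 31, 2016 (end of the 15-day comment period, which began when the protest bond is posted on May 16, 2016), i.e. Jun 26, 2016; Jun 27, 2016 is on or after that date.
Step 5: 140 days after Apr 3, 2016 (when the protest is served on the awardee) is Aug 21, 2016; done Aug 20, 2016 — timely.
Step 6: the window is 7–21 days after Aug 20, 2016 (when supplemental grounds are filed), so Aug 27, 2016 through Sep 10, 2016; done Aug 21, 2016 — 6 days before the window opened.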